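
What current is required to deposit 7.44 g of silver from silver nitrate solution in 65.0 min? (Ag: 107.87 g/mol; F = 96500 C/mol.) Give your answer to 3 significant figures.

1.71 A

n(Ag) = 7.44 / 107.87 = 0.06897 mol
Ag⁺ + e⁻ → Ag, so n(e⁻) = 0.06897 mol
Q = 0.06897 × 96500 = 6656 C
I = Q / t = 6656 / 3900 s = 1.71 A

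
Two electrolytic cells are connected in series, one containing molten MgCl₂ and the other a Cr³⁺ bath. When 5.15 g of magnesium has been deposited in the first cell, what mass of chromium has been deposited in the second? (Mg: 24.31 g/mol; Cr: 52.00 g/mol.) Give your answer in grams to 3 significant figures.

n(Mg) = 5.15 / 24.31 = 0.2118 mol
Mg²⁺ + 2e⁻ → Mg, so n(e⁻) = 2 × 0.2118 = 0.4236 mol
Since the cells are in series, n(e⁻) in the Cr cell is also 0.4236 mol.
Cr³⁺ + 3e⁻ → Cr, so n(Cr) = 0.4236 / 3 = 0.1412 mol
m(Cr) = 0.1412 × 52.00 = 7.34 g

7.34 g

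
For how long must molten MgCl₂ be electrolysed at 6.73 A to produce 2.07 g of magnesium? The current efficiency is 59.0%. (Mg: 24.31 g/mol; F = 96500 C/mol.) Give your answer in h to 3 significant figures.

n(Mg) = 2.07 / 24.31 = 0.08515 mol
Mg²⁺ + 2e⁻ → Mg, so n(e⁻) = 2 × 0.08515 = 0.1703 mol
Q = 0.1703 × 96500 / 0.590 = 27850 C
t = Q / I = 27850 / 6.73 = 4138 s = 1.15 h

1.15 h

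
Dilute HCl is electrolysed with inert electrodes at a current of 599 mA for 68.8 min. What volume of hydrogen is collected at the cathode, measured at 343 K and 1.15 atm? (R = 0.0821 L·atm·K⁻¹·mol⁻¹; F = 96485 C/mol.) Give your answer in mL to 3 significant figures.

Q = It = 0.599 × 4128 = 2473 C
Moles of electrons = 2473 / 96485 = 0.02563 mol
2H⁺ + 2e⁻ → H₂, so n(H₂) = 0.02563 / 2 = 0.01282 mol
V = nRT/P = 0.01282 × 0.0821 × 343 / 1.15 = 0.3139 L
= 314 mL

314 mL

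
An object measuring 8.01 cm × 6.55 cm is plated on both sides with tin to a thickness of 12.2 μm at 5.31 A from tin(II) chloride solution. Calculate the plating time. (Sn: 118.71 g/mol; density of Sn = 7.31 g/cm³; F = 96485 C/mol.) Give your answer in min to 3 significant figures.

4.77 min

Plated area = 2 × 8.01 × 6.55 = 104.9 cm²
Volume = 104.9 × 12.2×10⁻⁴ cm = 0.1280 cm³
m(Sn) = 0.1280 × 7.31 = 0.9357 g
n(Sn) = 0.9357 / 118.71 = 0.007882 mol; n(e⁻) = 2 × 0.007882 = 0.01576 mol
Q = 0.01576 × 96485 = 1521 C
t = 1521 / 5.31 = 286.4 s = 4.77 min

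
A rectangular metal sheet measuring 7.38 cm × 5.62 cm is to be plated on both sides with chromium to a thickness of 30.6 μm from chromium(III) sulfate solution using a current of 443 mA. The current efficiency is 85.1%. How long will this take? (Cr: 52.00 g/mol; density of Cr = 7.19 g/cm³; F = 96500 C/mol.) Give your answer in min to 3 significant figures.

449 min

Plated area = 2 × 7.38 × 5.62 = 82.95 cm²
Volume = 82.95 × 30.6×10⁻⁴ cm = 0.2538 cm³
m(Cr) = 0.2538 × 7.19 = 1.825 g
n(Cr) = 1.825 / 52.00 = 0.03510 mol; n(e⁻) = 3 × 0.03510 = 0.1053 mol
Q = 0.1053 × 96500 / 0.851 = 11940 C
t = 11940 / 0.443 = 26950 s = 449 min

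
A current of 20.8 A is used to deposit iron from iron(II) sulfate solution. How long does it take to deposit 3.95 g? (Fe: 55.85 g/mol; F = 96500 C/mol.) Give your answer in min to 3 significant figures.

10.9 min

n(Fe) = 3.95 / 55.85 = 0.07073 mol
Fe²⁺ + 2e⁻ → Fe, so n(e⁻) = 2 × 0.07073 = 0.1415 mol
Q = 0.1415 × 96500 = 13650 C
t = Q / I = 13650 / 20.8 = 656.3 s = 10.9 min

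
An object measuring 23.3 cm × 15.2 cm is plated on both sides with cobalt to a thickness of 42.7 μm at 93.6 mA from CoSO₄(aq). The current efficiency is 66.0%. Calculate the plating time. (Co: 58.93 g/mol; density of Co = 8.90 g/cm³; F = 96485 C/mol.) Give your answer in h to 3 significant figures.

Plated area = 2 × 23.3 × 15.2 = 708.3 cm²
Volume = 708.3 × 42.7×10⁻⁴ cm = 3.024 cm³
m(Co) = 3.024 × 8.90 = 26.91 g
n(Co) = 26.91 / 58.93 = 0.4566 mol; n(e⁻) = 2 × 0.4566 = 0.9132 mol
Q = 0.9132 × 96485 / 0.660 = 1.335×10^5 C
t = 1.335×10^5 / 0.0936 = 1.426×10^6 s = 396 h

396 h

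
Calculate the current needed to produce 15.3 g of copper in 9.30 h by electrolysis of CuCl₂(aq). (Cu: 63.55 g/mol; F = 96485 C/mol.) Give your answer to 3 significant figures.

n(Cu) = 15.3 / 63.55 = 0.2408 mol
Cu²⁺ + 2e⁻ → Cu, so n(e⁻) = 2 × 0.2408 = 0.4816 mol
Q = 0.4816 × 96485 = 46470 C
I = Q / t = 46470 / 33480 s = 1.39 A

1.39 A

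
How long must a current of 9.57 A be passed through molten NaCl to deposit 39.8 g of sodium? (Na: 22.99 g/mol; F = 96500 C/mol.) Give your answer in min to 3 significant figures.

291 min

n(Na) = 39.8 / 22.99 = 1.731 mol
Na⁺ + e⁻ → Na, so n(e⁻) = 1.731 mol
Q = 1.731 × 96500 = 1.670×10^5 C
t = Q / I = 1.670×10^5 / 9.57 = 17450 s = 291 min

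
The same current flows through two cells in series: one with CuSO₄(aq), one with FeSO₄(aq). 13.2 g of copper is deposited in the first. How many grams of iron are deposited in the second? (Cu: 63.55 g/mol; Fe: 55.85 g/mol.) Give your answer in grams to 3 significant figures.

11.6 g

n(Cu) = 13.2 / 63.55 = 0.2077 mol
Cu²⁺ + 2e⁻ → Cu, so n(e⁻) = 2 × 0.2077 = 0.4154 mol
In series, the same 0.4154 mol of electrons flows through the second cell.
Fe²⁺ + 2e⁻ → Fe, so n(Fe) = 0.4154 / 2 = 0.2077 mol
m(Fe) = 0.2077 × 55.85 = 11.6 g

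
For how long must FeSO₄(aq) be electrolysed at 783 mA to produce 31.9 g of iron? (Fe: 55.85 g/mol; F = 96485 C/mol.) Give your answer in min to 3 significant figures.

2350 min

n(Fe) = 31.9 / 55.85 = 0.5712 mol
Fe²⁺ + 2e⁻ → Fe, so n(e⁻) = 2 × 0.5712 = 1.142 mol
Q = 1.142 × 96485 = 1.102×10^5 C
t = Q / I = 1.102×10^5 / 0.783 = 1.407×10^5 s = 2350 min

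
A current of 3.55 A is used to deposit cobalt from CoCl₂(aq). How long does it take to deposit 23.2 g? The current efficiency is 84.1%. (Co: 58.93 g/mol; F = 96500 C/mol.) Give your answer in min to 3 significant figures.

424 min

n(Co) = 23.2 / 58.93 = 0.3937 mol
Co²⁺ + 2e⁻ → Co, so n(e⁻) = 2 × 0.3937 = 0.7874 mol
Q = 0.7874 × 96500 / 0.841 = 90350 C
t = Q / I = 90350 / 3.55 = 25450 s = 424 min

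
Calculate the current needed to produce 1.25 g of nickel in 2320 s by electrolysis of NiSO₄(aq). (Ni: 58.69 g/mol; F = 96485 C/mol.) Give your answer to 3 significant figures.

n(Ni) = 1.25 / 58.69 = 0.02130 mol
Ni²⁺ + 2e⁻ → Ni, so n(e⁻) = 2 × 0.02130 = 0.04260 mol
Q = 0.04260 × 96485 = 4110 C
I = Q / t = 4110 / 2320 s = 1.77 A

1.77 A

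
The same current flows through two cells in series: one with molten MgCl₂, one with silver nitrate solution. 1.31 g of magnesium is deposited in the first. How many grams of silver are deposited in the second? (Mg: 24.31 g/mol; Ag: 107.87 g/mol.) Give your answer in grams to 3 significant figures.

11.6 g

n(Mg) = 1.31 / 24.31 = 0.05389 mol
Mg²⁺ + 2e⁻ → Mg, so n(e⁻) = 2 × 0.05389 = 0.1078 mol
The cells are in series, so the same charge (and hence the same n(e⁻) = 0.1078 mol) passes through both.
Ag⁺ + e⁻ → Ag, so n(Ag) = 0.1078 mol
m(Ag) = 0.1078 × 107.87 = 11.6 g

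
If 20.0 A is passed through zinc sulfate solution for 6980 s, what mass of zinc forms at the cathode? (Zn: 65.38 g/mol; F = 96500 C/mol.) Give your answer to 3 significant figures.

47.3 g

Q = 20.0 A × 6980 s = 1.396×10^5 C
Moles of electrons = 1.396×10^5 / 96500 = 1.447 mol
Zn²⁺ + 2e⁻ → Zn, so n(Zn) = 1.447 / 2 = 0.7235 mol
m = 0.7235 × 65.38 = 47.3 g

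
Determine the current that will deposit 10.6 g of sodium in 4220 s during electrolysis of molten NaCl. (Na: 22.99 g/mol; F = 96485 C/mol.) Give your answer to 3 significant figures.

10.5 A

n(Na) = 10.6 / 22.99 = 0.4611 mol
Na⁺ + e⁻ → Na, so n(e⁻) = 0.4611 mol
Q = 0.4611 × 96485 = 44490 C
I = Q / t = 44490 / 4220 s = 10.5 A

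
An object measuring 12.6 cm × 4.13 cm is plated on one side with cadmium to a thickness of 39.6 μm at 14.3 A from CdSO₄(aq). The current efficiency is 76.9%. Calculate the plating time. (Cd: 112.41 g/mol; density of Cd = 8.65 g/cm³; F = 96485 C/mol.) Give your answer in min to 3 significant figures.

4.64 min

Plated area = 12.6 × 4.13 = 52.04 cm²
Volume = 52.04 × 39.6×10⁻⁴ cm = 0.2061 cm³
m(Cd) = 0.2061 × 8.65 = 1.783 g
n(Cd) = 1.783 / 112.41 = 0.01586 mol; n(e⁻) = 2 × 0.01586 = 0.03172 mol
Q = 0.03172 × 96485 / 0.769 = 3980 C
t = 3980 / 14.3 = 278.3 s = 4.64 min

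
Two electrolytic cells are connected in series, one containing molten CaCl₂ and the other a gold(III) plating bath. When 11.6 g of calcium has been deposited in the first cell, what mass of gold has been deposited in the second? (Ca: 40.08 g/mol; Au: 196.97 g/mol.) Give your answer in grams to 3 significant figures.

n(Ca) = 11.6 / 40.08 = 0.2894 mol
Ca²⁺ + 2e⁻ → Ca, so n(e⁻) = 2 × 0.2894 = 0.5788 mol
Since the cells are in series, n(e⁻) in the Au cell is also 0.5788 mol.
Au³⁺ + 3e⁻ → Au, so n(Au) = 0.5788 / 3 = 0.1929 mol
m(Au) = 0.1929 × 196.97 = 38.0 g

38.0 g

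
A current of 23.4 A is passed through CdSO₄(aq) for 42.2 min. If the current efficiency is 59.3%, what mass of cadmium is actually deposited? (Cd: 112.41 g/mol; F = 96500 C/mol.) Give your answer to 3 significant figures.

20.5 g

Q = 23.4 × 2532 = 59250 C
n(e⁻) = 59250 / 96500 = 0.6140 mol
Cd²⁺ + 2e⁻ → Cd, so theoretical m(Cd) = 0.3070 × 112.41 = 34.51 g
Actual mass = 59.3% × 34.51 = 20.5 g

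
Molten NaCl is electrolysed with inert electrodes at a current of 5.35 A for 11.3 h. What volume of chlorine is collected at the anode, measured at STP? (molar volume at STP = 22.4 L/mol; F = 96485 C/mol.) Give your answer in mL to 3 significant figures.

25300 mL

Q = 5.35 A × 40680 s = 2.176×10^5 C
Moles of electrons = 2.176×10^5 / 96485 = 2.255 mol
2Cl⁻ → Cl₂ + 2e⁻, so n(Cl₂) = 2.255 / 2 = 1.128 mol
V = 1.128 × 22.4 = 25.27 L
= 25300 mL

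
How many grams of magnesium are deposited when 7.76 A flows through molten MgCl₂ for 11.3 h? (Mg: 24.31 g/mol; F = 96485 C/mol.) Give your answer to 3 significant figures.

Charge passed = 7.76 × 40680 = 3.157×10^5 C
Moles of electrons = 3.157×10^5 / 96485 = 3.272 mol
Mg²⁺ + 2e⁻ → Mg, so n(Mg) = 3.272 / 2 = 1.636 mol
m = 1.636 × 24.31 = 39.8 g

39.8 g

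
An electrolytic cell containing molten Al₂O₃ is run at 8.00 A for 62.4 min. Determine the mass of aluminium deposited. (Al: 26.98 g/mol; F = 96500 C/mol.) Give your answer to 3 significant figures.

Q = 8.00 A × 3744 s = 29950 C
Moles of electrons = 29950 / 96500 = 0.3104 mol
Al³⁺ + 3e⁻ → Al, so n(Al) = 0.3104 / 3 = 0.1035 mol
m = 0.1035 × 26.98 = 2.79 g

2.79 g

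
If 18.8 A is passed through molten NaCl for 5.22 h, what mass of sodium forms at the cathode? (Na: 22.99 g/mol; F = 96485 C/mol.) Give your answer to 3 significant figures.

84.2 g

Charge passed = 18.8 × 18792 = 3.533×10^5 C
Moles of electrons = 3.533×10^5 / 96485 = 3.662 mol
Na⁺ + e⁻ → Na, so n(Na) = 3.662 mol
m = 3.662 × 22.99 = 84.2 g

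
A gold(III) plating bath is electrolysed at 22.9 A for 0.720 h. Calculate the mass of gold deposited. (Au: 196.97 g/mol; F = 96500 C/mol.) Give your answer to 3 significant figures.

40.4 g

Q = 22.9 A × 2592 s = 59360 C
n(e⁻) = 59360 / 96500 = 0.6151 mol
Au³⁺ + 3e⁻ → Au, so n(Au) = 0.6151 / 3 = 0.2050 mol
m = 0.2050 × 196.97 = 40.4 g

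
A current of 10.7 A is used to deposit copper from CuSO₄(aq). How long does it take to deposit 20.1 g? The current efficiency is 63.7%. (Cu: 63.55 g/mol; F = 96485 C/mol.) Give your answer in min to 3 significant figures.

n(Cu) = 20.1 / 63.55 = 0.3163 mol
Cu²⁺ + 2e⁻ → Cu, so n(e⁻) = 2 × 0.3163 = 0.6326 mol
Q = 0.6326 × 96485 / 0.637 = 95820 C
t = Q / I = 95820 / 10.7 = 8955 s = 149 min

149 min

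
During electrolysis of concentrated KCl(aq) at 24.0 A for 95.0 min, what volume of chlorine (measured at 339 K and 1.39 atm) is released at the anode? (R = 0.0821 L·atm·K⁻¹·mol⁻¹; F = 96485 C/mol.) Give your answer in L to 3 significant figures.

Charge passed = 24.0 × 5700 = 1.368×10^5 C
n(e⁻) = 1.368×10^5 / 96485 = 1.418 mol
2Cl⁻ → Cl₂ + 2e⁻, so n(Cl₂) = 1.418 / 2 = 0.7090 mol
V = nRT/P = 0.7090 × 0.0821 × 339 / 1.39 = 14.20 L

14.2 L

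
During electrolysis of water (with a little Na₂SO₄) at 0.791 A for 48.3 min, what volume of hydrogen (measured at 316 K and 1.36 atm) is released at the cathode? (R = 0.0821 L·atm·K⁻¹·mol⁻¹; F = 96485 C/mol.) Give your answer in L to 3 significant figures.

Charge passed = 0.791 × 2898 = 2292 C
n(e⁻) = Q/F = 2292/96485 = 0.02375 mol
2H⁺ + 2e⁻ → H₂, so n(H₂) = 0.02375 / 2 = 0.01188 mol
V = nRT/P = 0.01188 × 0.0821 × 316 / 1.36 = 0.2266 L

0.227 L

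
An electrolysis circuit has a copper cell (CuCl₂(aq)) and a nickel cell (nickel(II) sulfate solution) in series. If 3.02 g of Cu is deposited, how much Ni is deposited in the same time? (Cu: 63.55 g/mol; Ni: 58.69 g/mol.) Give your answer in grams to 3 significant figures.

n(Cu) = 3.02 / 63.55 = 0.04752 mol
Cu²⁺ + 2e⁻ → Cu, so n(e⁻) = 2 × 0.04752 = 0.09504 mol
Same current for the same time ⇒ same n(e⁻) = 0.09504 mol in both cells.
Ni²⁺ + 2e⁻ → Ni, so n(Ni) = 0.09504 / 2 = 0.04752 mol
m(Ni) = 0.04752 × 58.69 = 2.79 g

2.79 g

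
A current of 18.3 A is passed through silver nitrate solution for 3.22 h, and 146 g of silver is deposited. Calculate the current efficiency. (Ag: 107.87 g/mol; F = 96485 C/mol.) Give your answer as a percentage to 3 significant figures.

61.6%

Q = 18.3 × 11592 = 2.121×10^5 C
n(e⁻) = 2.121×10^5 / 96485 = 2.198 mol
Ag⁺ + e⁻ → Ag, so theoretical n(Ag) = 2.198 mol → 237.1 g
Efficiency = 146 / 237.1 = 0.6158 = 61.6%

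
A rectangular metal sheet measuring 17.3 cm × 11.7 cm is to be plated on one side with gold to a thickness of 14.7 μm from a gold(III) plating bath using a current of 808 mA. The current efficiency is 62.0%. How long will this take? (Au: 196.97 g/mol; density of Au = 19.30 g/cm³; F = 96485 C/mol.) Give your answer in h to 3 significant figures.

Plated area = 17.3 × 11.7 = 202.4 cm²
Volume = 202.4 × 14.7×10⁻⁴ cm = 0.2975 cm³
m(Au) = 0.2975 × 19.30 = 5.742 g
n(Au) = 5.742 / 196.97 = 0.02915 mol; n(e⁻) = 3 × 0.02915 = 0.08745 mol
Q = 0.08745 × 96485 / 0.620 = 13610 C
t = 13610 / 0.808 = 16840 s = 4.68 h

4.68 h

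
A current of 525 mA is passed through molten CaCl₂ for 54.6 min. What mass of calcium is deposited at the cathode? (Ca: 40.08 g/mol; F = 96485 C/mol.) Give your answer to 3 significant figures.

Q = It = 0.525 × 3276 = 1720 C
Moles of electrons = 1720 / 96485 = 0.01783 mol
Ca²⁺ + 2e⁻ → Ca, so n(Ca) = 0.01783 / 2 = 0.008915 mol
m = 0.008915 × 40.08 = 0.357 g

0.357 g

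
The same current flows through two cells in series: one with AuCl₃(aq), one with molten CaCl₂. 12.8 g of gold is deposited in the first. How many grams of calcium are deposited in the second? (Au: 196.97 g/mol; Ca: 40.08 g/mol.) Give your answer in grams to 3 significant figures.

n(Au) = 12.8 / 196.97 = 0.06498 mol
Au³⁺ + 3e⁻ → Au, so n(e⁻) = 3 × 0.06498 = 0.1949 mol
Since the cells are in series, n(e⁻) in the Ca cell is also 0.1949 mol.
Ca²⁺ + 2e⁻ → Ca, so n(Ca) = 0.1949 / 2 = 0.09745 mol
m(Ca) = 0.09745 × 40.08 = 3.91 g

3.91 g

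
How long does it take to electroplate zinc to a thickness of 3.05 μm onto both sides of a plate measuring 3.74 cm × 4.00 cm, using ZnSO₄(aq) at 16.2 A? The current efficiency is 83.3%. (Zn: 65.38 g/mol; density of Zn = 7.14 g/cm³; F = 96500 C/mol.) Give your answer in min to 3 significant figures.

Plated area = 2 × 3.74 × 4.00 = 29.92 cm²
Volume = 29.92 × 3.05×10⁻⁴ cm = 0.009126 cm³
m(Zn) = 0.009126 × 7.14 = 0.06516 g
n(Zn) = 0.06516 / 65.38 = 9.966×10^-4 mol; n(e⁻) = 2 × 9.966×10^-4 = 0.001993 mol
Q = 0.001993 × 96500 / 0.833 = 230.9 C
t = 230.9 / 16.2 = 14.25 s = 0.238 min

0.238 min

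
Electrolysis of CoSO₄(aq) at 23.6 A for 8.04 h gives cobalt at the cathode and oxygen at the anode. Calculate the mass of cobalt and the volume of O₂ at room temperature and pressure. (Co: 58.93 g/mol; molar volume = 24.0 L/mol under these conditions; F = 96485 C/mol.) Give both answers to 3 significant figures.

Q = 23.6 × 28944 = 6.831×10^5 C; n(e⁻) = 6.831×10^5 / 96485 = 7.080 mol
Cathode: Co²⁺ + 2e⁻ → Co → n(Co) = 7.080/2 = 3.540 mol → 209 g
Anode: 2H₂O → O₂ + 4H⁺ + 4e⁻ → n(O₂) = 7.080/4 = 1.770 mol → 42.5 L

209 g Co; 42.5 L O₂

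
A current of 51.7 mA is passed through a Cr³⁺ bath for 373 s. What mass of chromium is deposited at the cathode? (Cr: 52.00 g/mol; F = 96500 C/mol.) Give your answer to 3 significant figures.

Q = 0.0517 A × 373 s = 19.28 C
n(e⁻) = Q/F = 19.28/96500 = 1.998×10^-4 mol
Cr³⁺ + 3e⁻ → Cr, so n(Cr) = 1.998×10^-4 / 3 = 6.660×10^-5 mol
m = 6.660×10^-5 × 52.00 = 0.00346 g

0.00346 g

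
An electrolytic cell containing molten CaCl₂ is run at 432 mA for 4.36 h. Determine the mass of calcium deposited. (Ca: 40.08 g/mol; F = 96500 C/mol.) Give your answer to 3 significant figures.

Charge passed = 0.432 × 15696 = 6781 C
Moles of electrons = 6781 / 96500 = 0.07027 mol
Ca²⁺ + 2e⁻ → Ca, so n(Ca) = 0.07027 / 2 = 0.03514 mol
m = 0.03514 × 40.08 = 1.41 g

1.41 g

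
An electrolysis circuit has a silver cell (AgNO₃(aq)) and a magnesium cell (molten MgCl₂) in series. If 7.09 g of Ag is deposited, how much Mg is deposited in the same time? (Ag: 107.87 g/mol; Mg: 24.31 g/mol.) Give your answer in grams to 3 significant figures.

0.799 g

n(Ag) = 7.09 / 107.87 = 0.06573 mol
Ag⁺ + e⁻ → Ag, so n(e⁻) = 0.06573 mol
The cells are in series, so the same charge (and hence the same n(e⁻) = 0.06573 mol) passes through both.
Mg²⁺ + 2e⁻ → Mg, so n(Mg) = 0.06573 / 2 = 0.03287 mol
m(Mg) = 0.03287 × 24.31 = 0.799 g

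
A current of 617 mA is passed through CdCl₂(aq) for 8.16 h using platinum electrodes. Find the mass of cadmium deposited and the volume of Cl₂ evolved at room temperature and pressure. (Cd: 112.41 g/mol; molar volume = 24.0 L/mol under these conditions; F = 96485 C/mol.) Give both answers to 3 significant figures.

Q = 0.617 × 29376 = 18120 C; n(e⁻) = 18120 / 96485 = 0.1878 mol
Cathode: Cd²⁺ + 2e⁻ → Cd → n(Cd) = 0.1878/2 = 0.09390 mol → 10.6 g
Anode: 2Cl⁻ → Cl₂ + 2e⁻ → n(Cl₂) = 0.1878/2 = 0.09390 mol → 2.25 L

10.6 g Cd; 2.25 L Cl₂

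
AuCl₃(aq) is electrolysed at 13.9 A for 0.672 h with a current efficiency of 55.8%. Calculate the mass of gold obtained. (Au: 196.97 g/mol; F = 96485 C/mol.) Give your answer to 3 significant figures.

12.8 g

Q = 13.9 × 2419.2 = 33630 C
n(e⁻) = 33630 / 96485 = 0.3486 mol
Au³⁺ + 3e⁻ → Au, so theoretical m(Au) = 0.1162 × 196.97 = 22.89 g
Actual mass = 55.8% × 22.89 = 12.8 g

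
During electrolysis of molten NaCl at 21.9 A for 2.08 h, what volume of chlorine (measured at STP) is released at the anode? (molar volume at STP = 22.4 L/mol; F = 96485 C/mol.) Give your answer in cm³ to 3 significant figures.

Q = 21.9 A × 7488 s = 1.640×10^5 C
n(e⁻) = Q/F = 1.640×10^5/96485 = 1.700 mol
2Cl⁻ → Cl₂ + 2e⁻, so n(Cl₂) = 1.700 / 2 = 0.8500 mol
V = 0.8500 × 22.4 = 19.04 L
= 19000 cm³

19000 cm³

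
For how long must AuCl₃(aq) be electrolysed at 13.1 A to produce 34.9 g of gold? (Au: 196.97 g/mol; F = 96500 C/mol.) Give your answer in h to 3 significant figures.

1.09 h

n(Au) = 34.9 / 196.97 = 0.1772 mol
Au³⁺ + 3e⁻ → Au, so n(e⁻) = 3 × 0.1772 = 0.5316 mol
Q = 0.5316 × 96500 = 51300 C
t = Q / I = 51300 / 13.1 = 3916 s = 1.09 h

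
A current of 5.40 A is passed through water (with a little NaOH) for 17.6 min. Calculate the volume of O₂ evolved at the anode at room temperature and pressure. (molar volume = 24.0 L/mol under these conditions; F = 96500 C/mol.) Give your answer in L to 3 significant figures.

0.355 L

Charge passed = 5.40 × 1056 = 5702 C
n(e⁻) = Q/F = 5702/96500 = 0.05909 mol
2H₂O → O₂ + 4H⁺ + 4e⁻, so n(O₂) = 0.05909 / 4 = 0.01477 mol
V = 0.01477 × 24.0 = 0.3545 L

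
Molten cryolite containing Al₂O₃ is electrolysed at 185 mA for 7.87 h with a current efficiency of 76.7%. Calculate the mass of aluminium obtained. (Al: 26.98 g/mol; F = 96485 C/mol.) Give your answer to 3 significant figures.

0.375 g

Q = 0.185 × 28332 = 5241 C
n(e⁻) = 5241 / 96485 = 0.05432 mol
Al³⁺ + 3e⁻ → Al, so theoretical m(Al) = 0.01811 × 26.98 = 0.4886 g
Actual mass = 76.7% × 0.4886 = 0.375 g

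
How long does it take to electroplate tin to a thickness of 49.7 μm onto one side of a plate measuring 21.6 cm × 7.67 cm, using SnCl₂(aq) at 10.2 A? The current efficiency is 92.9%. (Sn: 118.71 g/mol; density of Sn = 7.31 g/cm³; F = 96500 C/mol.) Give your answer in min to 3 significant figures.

Plated area = 21.6 × 7.67 = 165.7 cm²
Volume = 165.7 × 49.7×10⁻⁴ cm = 0.8235 cm³
m(Sn) = 0.8235 × 7.31 = 6.020 g
n(Sn) = 6.020 / 118.71 = 0.05071 mol; n(e⁻) = 2 × 0.05071 = 0.1014 mol
Q = 0.1014 × 96500 / 0.929 = 10530 C
t = 10530 / 10.2 = 1032 s = 17.2 min

17.2 min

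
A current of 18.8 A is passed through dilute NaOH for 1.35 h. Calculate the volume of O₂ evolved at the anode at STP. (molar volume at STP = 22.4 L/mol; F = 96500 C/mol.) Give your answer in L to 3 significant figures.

Q = It = 18.8 × 4860 = 91370 C
n(e⁻) = 91370 / 96500 = 0.9468 mol
2H₂O → O₂ + 4H⁺ + 4e⁻, so n(O₂) = 0.9468 / 4 = 0.2367 mol
V = 0.2367 × 22.4 = 5.302 L

5.30 L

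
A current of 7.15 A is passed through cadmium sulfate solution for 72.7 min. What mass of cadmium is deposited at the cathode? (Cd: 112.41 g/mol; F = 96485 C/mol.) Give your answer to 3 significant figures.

18.2 g

Q = 7.15 A × 4362 s = 31190 C
n(e⁻) = Q/F = 31190/96485 = 0.3233 mol
Cd²⁺ + 2e⁻ → Cd, so n(Cd) = 0.3233 / 2 = 0.1617 mol
m = 0.1617 × 112.41 = 18.2 g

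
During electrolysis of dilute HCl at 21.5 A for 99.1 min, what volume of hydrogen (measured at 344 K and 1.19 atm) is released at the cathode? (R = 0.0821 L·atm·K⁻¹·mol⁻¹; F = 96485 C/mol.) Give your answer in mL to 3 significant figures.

Q = 21.5 A × 5946 s = 1.278×10^5 C
n(e⁻) = 1.278×10^5 / 96485 = 1.325 mol
2H⁺ + 2e⁻ → H₂, so n(H₂) = 1.325 / 2 = 0.6625 mol
V = nRT/P = 0.6625 × 0.0821 × 344 / 1.19 = 15.72 L
= 15700 mL

15700 mL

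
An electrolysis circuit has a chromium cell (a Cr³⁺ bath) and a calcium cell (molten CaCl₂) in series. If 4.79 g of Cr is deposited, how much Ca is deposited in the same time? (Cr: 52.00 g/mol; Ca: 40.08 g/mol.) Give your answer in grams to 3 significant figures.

5.54 g

n(Cr) = 4.79 / 52.00 = 0.09212 mol
Cr³⁺ + 3e⁻ → Cr, so n(e⁻) = 3 × 0.09212 = 0.2764 mol
Since the cells are in series, n(e⁻) in the Ca cell is also 0.2764 mol.
Ca²⁺ + 2e⁻ → Ca, so n(Ca) = 0.2764 / 2 = 0.1382 mol
m(Ca) = 0.1382 × 40.08 = 5.54 g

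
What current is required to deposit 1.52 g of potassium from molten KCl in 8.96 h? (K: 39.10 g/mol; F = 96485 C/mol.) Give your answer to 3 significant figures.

0.116 A

n(K) = 1.52 / 39.10 = 0.03887 mol
K⁺ + e⁻ → K, so n(e⁻) = 0.03887 mol
Q = 0.03887 × 96485 = 3750 C
I = Q / t = 3750 / 32256 s = 0.116 A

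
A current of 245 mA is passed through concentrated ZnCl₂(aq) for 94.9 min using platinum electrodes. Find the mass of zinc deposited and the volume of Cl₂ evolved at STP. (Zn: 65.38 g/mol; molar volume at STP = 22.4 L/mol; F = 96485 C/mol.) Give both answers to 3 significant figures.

0.473 g Zn; 0.162 L Cl₂

Q = 0.245 × 5694 = 1395 C; n(e⁻) = 1395 / 96485 = 0.01446 mol
Cathode: Zn²⁺ + 2e⁻ → Zn → n(Zn) = 0.01446/2 = 0.007230 mol → 0.473 g
Anode: 2Cl⁻ → Cl₂ + 2e⁻ → n(Cl₂) = 0.01446/2 = 0.007230 mol → 0.162 L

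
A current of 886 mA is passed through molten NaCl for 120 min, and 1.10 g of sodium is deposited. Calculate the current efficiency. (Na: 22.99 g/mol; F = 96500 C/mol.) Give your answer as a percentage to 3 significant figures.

72.4%

Q = 0.886 × 7200 = 6379 C
n(e⁻) = 6379 / 96500 = 0.06610 mol
Na⁺ + e⁻ → Na, so theoretical n(Na) = 0.06610 mol → 1.520 g
Efficiency = 1.10 / 1.520 = 0.7237 = 72.4%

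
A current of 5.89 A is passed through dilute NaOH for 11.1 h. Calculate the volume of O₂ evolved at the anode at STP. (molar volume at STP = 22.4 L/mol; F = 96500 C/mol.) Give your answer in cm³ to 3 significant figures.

Q = 5.89 A × 39960 s = 2.354×10^5 C
Moles of electrons = 2.354×10^5 / 96500 = 2.439 mol
2H₂O → O₂ + 4H⁺ + 4e⁻, so n(O₂) = 2.439 / 4 = 0.6098 mol
V = 0.6098 × 22.4 = 13.66 L
= 13700 cm³

13700 cm³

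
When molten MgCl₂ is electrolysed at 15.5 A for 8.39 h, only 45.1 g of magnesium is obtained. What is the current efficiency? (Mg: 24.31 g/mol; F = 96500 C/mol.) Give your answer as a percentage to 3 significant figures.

76.5%

Q = 15.5 × 30204 = 4.682×10^5 C
n(e⁻) = 4.682×10^5 / 96500 = 4.852 mol
Mg²⁺ + 2e⁻ → Mg, so theoretical n(Mg) = 2.426 mol → 58.98 g
Efficiency = 45.1 / 58.98 = 0.7647 = 76.5%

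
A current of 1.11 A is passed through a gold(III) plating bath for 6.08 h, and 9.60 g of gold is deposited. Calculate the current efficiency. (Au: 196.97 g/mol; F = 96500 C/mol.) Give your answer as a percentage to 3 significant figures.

Q = 1.11 × 21888 = 24300 C
n(e⁻) = 24300 / 96500 = 0.2518 mol
Au³⁺ + 3e⁻ → Au, so theoretical n(Au) = 0.08393 mol → 16.53 g
Efficiency = 9.60 / 16.53 = 0.5808 = 58.1%

58.1%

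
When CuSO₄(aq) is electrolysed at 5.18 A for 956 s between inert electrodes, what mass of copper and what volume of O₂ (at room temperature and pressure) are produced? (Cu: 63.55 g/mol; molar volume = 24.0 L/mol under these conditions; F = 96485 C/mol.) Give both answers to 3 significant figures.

Q = 5.18 × 956 = 4952 C; n(e⁻) = 4952 / 96485 = 0.05132 mol
Cathode: Cu²⁺ + 2e⁻ → Cu → n(Cu) = 0.05132/2 = 0.02566 mol → 1.63 g
Anode: 2H₂O → O₂ + 4H⁺ + 4e⁻ → n(O₂) = 0.05132/4 = 0.01283 mol → 0.308 L

1.63 g Cu; 0.308 L O₂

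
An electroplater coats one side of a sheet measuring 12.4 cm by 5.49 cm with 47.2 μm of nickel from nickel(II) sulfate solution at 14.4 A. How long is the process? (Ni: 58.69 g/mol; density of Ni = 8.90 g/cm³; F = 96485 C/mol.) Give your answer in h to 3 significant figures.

Plated area = 12.4 × 5.49 = 68.08 cm²
Volume = 68.08 × 47.2×10⁻⁴ cm = 0.3213 cm³
m(Ni) = 0.3213 × 8.90 = 2.860 g
n(Ni) = 2.860 / 58.69 = 0.04873 mol; n(e⁻) = 2 × 0.04873 = 0.09746 mol
Q = 0.09746 × 96485 = 9403 C
t = 9403 / 14.4 = 653.0 s = 0.181 h

0.181 h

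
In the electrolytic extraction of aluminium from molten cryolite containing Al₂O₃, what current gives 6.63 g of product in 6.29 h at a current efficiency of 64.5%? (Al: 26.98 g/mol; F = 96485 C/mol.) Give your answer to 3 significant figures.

4.87 A

n(Al) = 6.63 / 26.98 = 0.2457 mol
Al³⁺ + 3e⁻ → Al, so n(e⁻) = 3 × 0.2457 = 0.7371 mol
Q = 0.7371 × 96485 / 0.645 = 1.103×10^5 C
I = Q / t = 1.103×10^5 / 22644 s = 4.87 A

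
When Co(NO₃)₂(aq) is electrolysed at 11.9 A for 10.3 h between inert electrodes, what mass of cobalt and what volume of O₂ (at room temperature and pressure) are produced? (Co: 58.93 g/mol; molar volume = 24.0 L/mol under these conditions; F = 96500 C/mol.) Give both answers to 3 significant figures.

Q = 11.9 × 37080 = 4.413×10^5 C; n(e⁻) = 4.413×10^5 / 96500 = 4.573 mol
Cathode: Co²⁺ + 2e⁻ → Co → n(Co) = 4.573/2 = 2.287 mol → 135 g
Anode: 2H₂O → O₂ + 4H⁺ + 4e⁻ → n(O₂) = 4.573/4 = 1.143 mol → 27.4 L

135 g Co; 27.4 L O₂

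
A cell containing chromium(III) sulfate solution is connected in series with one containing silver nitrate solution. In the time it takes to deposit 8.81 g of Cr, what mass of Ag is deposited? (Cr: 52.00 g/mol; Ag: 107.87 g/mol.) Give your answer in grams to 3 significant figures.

54.8 g

n(Cr) = 8.81 / 52.00 = 0.1694 mol
Cr³⁺ + 3e⁻ → Cr, so n(e⁻) = 3 × 0.1694 = 0.5082 mol
In series, the same 0.5082 mol of electrons flows through the second cell.
Ag⁺ + e⁻ → Ag, so n(Ag) = 0.5082 mol
m(Ag) = 0.5082 × 107.87 = 54.8 g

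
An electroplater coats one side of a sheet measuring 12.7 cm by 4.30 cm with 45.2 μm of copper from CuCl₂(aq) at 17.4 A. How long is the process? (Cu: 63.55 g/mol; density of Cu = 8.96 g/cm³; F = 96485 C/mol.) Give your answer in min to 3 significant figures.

Plated area = 12.7 × 4.30 = 54.61 cm²
Volume = 54.61 × 45.2×10⁻⁴ cm = 0.2468 cm³
m(Cu) = 0.2468 × 8.96 = 2.211 g
n(Cu) = 2.211 / 63.55 = 0.03479 mol; n(e⁻) = 2 × 0.03479 = 0.06958 mol
Q = 0.06958 × 96485 = 6713 C
t = 6713 / 17.4 = 385.8 s = 6.43 min

6.43 min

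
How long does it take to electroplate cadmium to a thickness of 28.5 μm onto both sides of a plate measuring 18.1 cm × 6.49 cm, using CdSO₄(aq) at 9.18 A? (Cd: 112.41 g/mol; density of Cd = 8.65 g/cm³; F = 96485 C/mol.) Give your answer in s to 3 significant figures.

1080 s

Plated area = 2 × 18.1 × 6.49 = 234.9 cm²
Volume = 234.9 × 28.5×10⁻⁴ cm = 0.6695 cm³
m(Cd) = 0.6695 × 8.65 = 5.791 g
n(Cd) = 5.791 / 112.41 = 0.05152 mol; n(e⁻) = 2 × 0.05152 = 0.1030 mol
Q = 0.1030 × 96485 = 9938 C
t = 9938 / 9.18 = 1083 s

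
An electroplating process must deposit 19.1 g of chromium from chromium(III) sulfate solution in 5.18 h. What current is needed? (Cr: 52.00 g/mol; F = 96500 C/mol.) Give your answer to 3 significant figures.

n(Cr) = 19.1 / 52.00 = 0.3673 mol
Cr³⁺ + 3e⁻ → Cr, so n(e⁻) = 3 × 0.3673 = 1.102 mol
Q = 1.102 × 96500 = 1.063×10^5 C
I = Q / t = 1.063×10^5 / 18648 s = 5.70 A

5.70 A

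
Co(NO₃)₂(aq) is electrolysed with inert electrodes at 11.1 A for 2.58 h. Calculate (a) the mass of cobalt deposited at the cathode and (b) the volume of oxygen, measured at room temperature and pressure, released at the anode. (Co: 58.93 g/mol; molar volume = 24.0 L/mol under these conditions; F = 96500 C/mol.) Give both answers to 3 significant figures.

Q = 11.1 × 9288 = 1.031×10^5 C; n(e⁻) = 1.031×10^5 / 96500 = 1.068 mol
Cathode: Co²⁺ + 2e⁻ → Co → n(Co) = 1.068/2 = 0.5340 mol → 31.5 g
Anode: 2H₂O → O₂ + 4H⁺ + 4e⁻ → n(O₂) = 1.068/4 = 0.2670 mol → 6.41 L

31.5 g Co; 6.41 L O₂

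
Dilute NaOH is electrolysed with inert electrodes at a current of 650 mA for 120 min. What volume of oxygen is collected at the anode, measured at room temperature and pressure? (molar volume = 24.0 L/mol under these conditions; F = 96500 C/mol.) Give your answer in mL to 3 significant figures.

Charge passed = 0.650 × 7200 = 4680 C
n(e⁻) = Q/F = 4680/96500 = 0.04850 mol
2H₂O → O₂ + 4H⁺ + 4e⁻, so n(O₂) = 0.04850 / 4 = 0.01213 mol
V = 0.01213 × 24.0 = 0.2911 L
= 291 mL

291 mL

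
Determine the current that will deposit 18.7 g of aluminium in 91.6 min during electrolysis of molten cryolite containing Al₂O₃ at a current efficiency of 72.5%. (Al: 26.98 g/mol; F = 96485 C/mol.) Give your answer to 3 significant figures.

50.3 A

n(Al) = 18.7 / 26.98 = 0.6931 mol
Al³⁺ + 3e⁻ → Al, so n(e⁻) = 3 × 0.6931 = 2.079 mol
Q = 2.079 × 96485 / 0.725 = 2.767×10^5 C
I = Q / t = 2.767×10^5 / 5496 s = 50.3 A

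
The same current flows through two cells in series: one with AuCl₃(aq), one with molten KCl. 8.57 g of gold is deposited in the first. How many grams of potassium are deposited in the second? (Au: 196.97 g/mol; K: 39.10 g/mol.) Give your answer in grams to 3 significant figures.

n(Au) = 8.57 / 196.97 = 0.04351 mol
Au³⁺ + 3e⁻ → Au, so n(e⁻) = 3 × 0.04351 = 0.1305 mol
Since the cells are in series, n(e⁻) in the K cell is also 0.1305 mol.
K⁺ + e⁻ → K, so n(K) = 0.1305 mol
m(K) = 0.1305 × 39.10 = 5.10 g

5.10 g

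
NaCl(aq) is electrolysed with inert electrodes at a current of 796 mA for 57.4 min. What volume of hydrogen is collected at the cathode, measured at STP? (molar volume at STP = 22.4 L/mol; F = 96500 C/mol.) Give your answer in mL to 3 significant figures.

318 mL

Q = 0.796 A × 3444 s = 2741 C
n(e⁻) = Q/F = 2741/96500 = 0.02840 mol
2H⁺ + 2e⁻ → H₂, so n(H₂) = 0.02840 / 2 = 0.01420 mol
V = 0.01420 × 22.4 = 0.3181 L
= 318 mL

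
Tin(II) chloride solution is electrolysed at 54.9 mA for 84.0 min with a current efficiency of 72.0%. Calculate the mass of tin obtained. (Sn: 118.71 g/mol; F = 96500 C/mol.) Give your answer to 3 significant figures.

0.123 g

Q = 0.0549 × 5040 = 276.7 C
n(e⁻) = 276.7 / 96500 = 0.002867 mol
Sn²⁺ + 2e⁻ → Sn, so theoretical m(Sn) = 0.001434 × 118.71 = 0.1702 g
Actual mass = 72.0% × 0.1702 = 0.123 g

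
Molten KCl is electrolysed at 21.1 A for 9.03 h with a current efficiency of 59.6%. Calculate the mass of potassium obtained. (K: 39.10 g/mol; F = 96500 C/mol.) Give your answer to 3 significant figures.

166 g

Q = 21.1 × 32508 = 6.859×10^5 C
n(e⁻) = 6.859×10^5 / 96500 = 7.108 mol
K⁺ + e⁻ → K, so theoretical m(K) = 7.108 × 39.10 = 277.9 g
Actual mass = 59.6% × 277.9 = 166 g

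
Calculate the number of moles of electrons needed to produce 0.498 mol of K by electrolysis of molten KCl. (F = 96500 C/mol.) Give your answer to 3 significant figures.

K⁺ + e⁻ → K, so n(e⁻) = 1 × 0.498 = 0.4980 mol

0.498 mol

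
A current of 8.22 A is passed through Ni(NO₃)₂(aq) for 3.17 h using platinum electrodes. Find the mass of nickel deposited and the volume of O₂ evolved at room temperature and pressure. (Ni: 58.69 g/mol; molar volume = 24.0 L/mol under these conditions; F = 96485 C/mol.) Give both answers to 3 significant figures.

28.5 g Ni; 5.83 L O₂

Q = 8.22 × 11412 = 93810 C; n(e⁻) = 93810 / 96485 = 0.9723 mol
Cathode: Ni²⁺ + 2e⁻ → Ni → n(Ni) = 0.9723/2 = 0.4862 mol → 28.5 g
Anode: 2H₂O → O₂ + 4H⁺ + 4e⁻ → n(O₂) = 0.9723/4 = 0.2431 mol → 5.83 L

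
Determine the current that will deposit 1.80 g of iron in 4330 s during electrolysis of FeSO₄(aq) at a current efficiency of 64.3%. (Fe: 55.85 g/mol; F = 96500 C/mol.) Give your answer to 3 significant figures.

2.23 A

n(Fe) = 1.80 / 55.85 = 0.03223 mol
Fe²⁺ + 2e⁻ → Fe, so n(e⁻) = 2 × 0.03223 = 0.06446 mol
Q = 0.06446 × 96500 / 0.643 = 9674 C
I = Q / t = 9674 / 4330 s = 2.23 A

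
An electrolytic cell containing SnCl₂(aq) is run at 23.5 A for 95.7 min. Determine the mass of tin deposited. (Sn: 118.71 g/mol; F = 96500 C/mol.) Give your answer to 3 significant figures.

Q = It = 23.5 × 5742 = 1.349×10^5 C
n(e⁻) = Q/F = 1.349×10^5/96500 = 1.398 mol
Sn²⁺ + 2e⁻ → Sn, so n(Sn) = 1.398 / 2 = 0.6990 mol
m = 0.6990 × 118.71 = 83.0 g

83.0 g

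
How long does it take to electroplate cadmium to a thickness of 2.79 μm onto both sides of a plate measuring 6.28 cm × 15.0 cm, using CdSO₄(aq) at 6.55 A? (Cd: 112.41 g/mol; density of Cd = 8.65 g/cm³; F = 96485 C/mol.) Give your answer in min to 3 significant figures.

1.99 min

Plated area = 2 × 6.28 × 15.0 = 188.4 cm²
Volume = 188.4 × 2.79×10⁻⁴ cm = 0.05256 cm³
m(Cd) = 0.05256 × 8.65 = 0.4546 g
n(Cd) = 0.4546 / 112.41 = 0.004044 mol; n(e⁻) = 2 × 0.004044 = 0.008088 mol
Q = 0.008088 × 96485 = 780.4 C
t = 780.4 / 6.55 = 119.1 s = 1.99 min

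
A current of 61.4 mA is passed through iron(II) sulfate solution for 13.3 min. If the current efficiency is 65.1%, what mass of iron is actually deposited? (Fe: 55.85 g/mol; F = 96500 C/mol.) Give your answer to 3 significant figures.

0.00923 g

Q = 0.0614 × 798 = 49.00 C
n(e⁻) = 49.00 / 96500 = 5.078×10^-4 mol
Fe²⁺ + 2e⁻ → Fe, so theoretical m(Fe) = 2.539×10^-4 × 55.85 = 0.01418 g
Actual mass = 65.1% × 0.01418 = 0.00923 g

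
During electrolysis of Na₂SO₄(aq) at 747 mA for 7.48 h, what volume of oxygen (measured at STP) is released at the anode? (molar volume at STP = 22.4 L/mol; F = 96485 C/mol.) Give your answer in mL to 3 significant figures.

1170 mL

Q = 0.747 A × 26928 s = 20120 C
Moles of electrons = 20120 / 96485 = 0.2085 mol
2H₂O → O₂ + 4H⁺ + 4e⁻, so n(O₂) = 0.2085 / 4 = 0.05213 mol
V = 0.05213 × 22.4 = 1.168 L
= 1170 mL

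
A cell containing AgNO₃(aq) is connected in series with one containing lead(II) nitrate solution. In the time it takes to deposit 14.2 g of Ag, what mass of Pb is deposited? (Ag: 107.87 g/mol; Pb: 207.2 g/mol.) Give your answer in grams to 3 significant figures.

n(Ag) = 14.2 / 107.87 = 0.1316 mol
Ag⁺ + e⁻ → Ag, so n(e⁻) = 0.1316 mol
In series, the same 0.1316 mol of electrons flows through the second cell.
Pb²⁺ + 2e⁻ → Pb, so n(Pb) = 0.1316 / 2 = 0.06580 mol
m(Pb) = 0.06580 × 207.2 = 13.6 g

13.6 g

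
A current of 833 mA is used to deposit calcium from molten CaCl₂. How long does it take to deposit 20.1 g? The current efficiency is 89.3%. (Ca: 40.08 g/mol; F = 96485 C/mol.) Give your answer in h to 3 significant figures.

36.1 h

n(Ca) = 20.1 / 40.08 = 0.5015 mol
Ca²⁺ + 2e⁻ → Ca, so n(e⁻) = 2 × 0.5015 = 1.003 mol
Q = 1.003 × 96485 / 0.893 = 1.084×10^5 C
t = Q / I = 1.084×10^5 / 0.833 = 1.301×10^5 s = 36.1 h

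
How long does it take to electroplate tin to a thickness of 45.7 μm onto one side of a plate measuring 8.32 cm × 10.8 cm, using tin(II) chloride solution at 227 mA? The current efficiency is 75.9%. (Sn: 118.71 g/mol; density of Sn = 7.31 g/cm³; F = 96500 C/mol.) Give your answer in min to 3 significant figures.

Plated area = 8.32 × 10.8 = 89.86 cm²
Volume = 89.86 × 45.7×10⁻⁴ cm = 0.4107 cm³
m(Sn) = 0.4107 × 7.31 = 3.002 g
n(Sn) = 3.002 / 118.71 = 0.02529 mol; n(e⁻) = 2 × 0.02529 = 0.05058 mol
Q = 0.05058 × 96500 / 0.759 = 6431 C
t = 6431 / 0.227 = 28330 s = 472 min

472 min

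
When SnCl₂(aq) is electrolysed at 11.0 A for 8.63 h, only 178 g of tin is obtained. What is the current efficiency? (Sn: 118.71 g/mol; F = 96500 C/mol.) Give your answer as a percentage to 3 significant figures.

84.7%

Q = 11.0 × 31068 = 3.417×10^5 C
n(e⁻) = 3.417×10^5 / 96500 = 3.541 mol
Sn²⁺ + 2e⁻ → Sn, so theoretical n(Sn) = 1.771 mol → 210.2 g
Efficiency = 178 / 210.2 = 0.8468 = 84.7%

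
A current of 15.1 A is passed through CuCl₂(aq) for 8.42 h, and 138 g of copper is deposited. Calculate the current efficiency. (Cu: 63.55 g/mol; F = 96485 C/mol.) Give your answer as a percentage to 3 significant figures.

Q = 15.1 × 30312 = 4.577×10^5 C
n(e⁻) = 4.577×10^5 / 96485 = 4.744 mol
Cu²⁺ + 2e⁻ → Cu, so theoretical n(Cu) = 2.372 mol → 150.7 g
Efficiency = 138 / 150.7 = 0.9157 = 91.6%

91.6%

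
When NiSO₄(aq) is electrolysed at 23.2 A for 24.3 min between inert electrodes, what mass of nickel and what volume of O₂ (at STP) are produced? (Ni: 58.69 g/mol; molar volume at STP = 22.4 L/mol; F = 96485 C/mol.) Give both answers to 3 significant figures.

Q = 23.2 × 1458 = 33830 C; n(e⁻) = 33830 / 96485 = 0.3506 mol
Cathode: Ni²⁺ + 2e⁻ → Ni → n(Ni) = 0.3506/2 = 0.1753 mol → 10.3 g
Anode: 2H₂O → O₂ + 4H⁺ + 4e⁻ → n(O₂) = 0.3506/4 = 0.08765 mol → 1.96 L

10.3 g Ni; 1.96 L O₂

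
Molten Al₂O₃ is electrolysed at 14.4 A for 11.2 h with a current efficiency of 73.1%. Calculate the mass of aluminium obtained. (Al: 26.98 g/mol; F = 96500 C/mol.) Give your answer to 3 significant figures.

Q = 14.4 × 40320 = 5.806×10^5 C
n(e⁻) = 5.806×10^5 / 96500 = 6.017 mol
Al³⁺ + 3e⁻ → Al, so theoretical m(Al) = 2.006 × 26.98 = 54.12 g
Actual mass = 73.1% × 54.12 = 39.6 g

39.6 g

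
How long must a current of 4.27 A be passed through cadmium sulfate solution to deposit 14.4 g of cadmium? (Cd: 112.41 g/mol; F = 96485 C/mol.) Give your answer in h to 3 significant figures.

1.61 h

n(Cd) = 14.4 / 112.41 = 0.1281 mol
Cd²⁺ + 2e⁻ → Cd, so n(e⁻) = 2 × 0.1281 = 0.2562 mol
Q = 0.2562 × 96485 = 24720 C
t = Q / I = 24720 / 4.27 = 5789 s = 1.61 h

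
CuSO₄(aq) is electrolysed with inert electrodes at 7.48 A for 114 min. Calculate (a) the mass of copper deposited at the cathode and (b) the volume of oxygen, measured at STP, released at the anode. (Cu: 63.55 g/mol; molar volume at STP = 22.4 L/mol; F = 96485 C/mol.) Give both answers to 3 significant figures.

Q = 7.48 × 6840 = 51160 C; n(e⁻) = 51160 / 96485 = 0.5302 mol
Cathode: Cu²⁺ + 2e⁻ → Cu → n(Cu) = 0.5302/2 = 0.2651 mol → 16.8 g
Anode: 2H₂O → O₂ + 4H⁺ + 4e⁻ → n(O₂) = 0.5302/4 = 0.1326 mol → 2.97 L

16.8 g Cu; 2.97 L O₂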